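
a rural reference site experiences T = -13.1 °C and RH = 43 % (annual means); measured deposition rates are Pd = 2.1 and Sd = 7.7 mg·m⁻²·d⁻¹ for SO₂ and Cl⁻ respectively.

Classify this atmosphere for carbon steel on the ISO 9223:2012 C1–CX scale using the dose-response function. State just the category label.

C1

carbon steel: f(T) = +0.150·(T−10) [T≤10 °C] = -3.4650
  SO₂ term: 1.77·2.1^0.52·exp(0.02·43-3.4650) = 0.1924
  Sd branch = 0.102·Sd^0.62·e^(0.033·RH+0.04·T) = 0.8849 μm/a
  r_corr = 0.1924 + 0.8849 = 1.077 μm/a
1.08 μm/a falls in (0, 1.3] for carbon steel → category C1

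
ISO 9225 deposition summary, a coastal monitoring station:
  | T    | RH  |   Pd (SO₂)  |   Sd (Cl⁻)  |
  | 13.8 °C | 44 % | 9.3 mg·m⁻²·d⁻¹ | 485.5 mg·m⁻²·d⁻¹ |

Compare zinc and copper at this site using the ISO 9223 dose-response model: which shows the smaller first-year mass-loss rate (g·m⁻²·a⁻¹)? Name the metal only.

copper

zinc: T>10 °C ⇒ hinge -0.071·(13.8−10) = -0.2698
  SO₂ term: 0.0129·9.3^0.44·exp(0.046·44-0.2698) = 0.1989
  Cl⁻ term: 0.0175·485.5^0.57·exp(0.008·44+0.085·13.8) = 2.732
  r_corr = 0.1989 + 2.732 = 2.931 μm/a
  mass loss = 2.931 μm/a × 7.14 g/cm³ = 20.93 g·m⁻²·a⁻¹
copper: T>10 °C ⇒ hinge -0.080·(13.8−10) = -0.3040
  SO₂ term: 0.0053·9.3^0.26·exp(0.059·44-0.3040) = 0.09364
  Sd branch = 0.01025·Sd^0.27·e^(0.036·RH+0.049·T) = 0.5219 μm/a
  r_corr = 0.09364 + 0.5219 = 0.6155 μm/a
  mass loss = 0.6155 μm/a × 8.96 g/cm³ = 5.515 g·m⁻²·a⁻¹
Ordering by g·m⁻²·a⁻¹: zinc (20.9) > copper (5.52)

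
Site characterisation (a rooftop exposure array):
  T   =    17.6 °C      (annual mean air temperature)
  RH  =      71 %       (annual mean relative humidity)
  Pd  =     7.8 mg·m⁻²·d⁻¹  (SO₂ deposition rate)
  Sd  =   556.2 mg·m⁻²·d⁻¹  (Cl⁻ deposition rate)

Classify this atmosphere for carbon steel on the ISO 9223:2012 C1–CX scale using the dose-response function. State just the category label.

C5

carbon steel: temperature factor f = -0.054·(7.6) = -0.4104
  Pd branch = 1.77·Pd^0.52·e^(0.02·RH+f) = 14.14 μm/a
  Cl⁻ term: 0.102·556.2^0.62·exp(0.033·71+0.04·17.6) = 108.1
  r_corr = 14.14 + 108.1 = 122.3 μm/a
ISO 9223 Table 2 (carbon steel): 80 < 122 ≤ 200 μm/a ⇒ C5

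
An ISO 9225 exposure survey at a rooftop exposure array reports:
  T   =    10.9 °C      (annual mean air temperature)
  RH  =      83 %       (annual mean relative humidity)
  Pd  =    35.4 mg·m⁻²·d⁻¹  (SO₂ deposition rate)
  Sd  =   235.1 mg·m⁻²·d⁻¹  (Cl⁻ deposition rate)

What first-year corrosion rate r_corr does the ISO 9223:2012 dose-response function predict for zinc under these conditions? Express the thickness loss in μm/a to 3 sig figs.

r_corr = 4.57 μm/a

zinc: T>10 °C ⇒ hinge -0.071·(10.9−10) = -0.0639
  Pd branch = 0.0129·Pd^0.44·e^(0.046·RH+f) = 2.646 μm/a
  Cl⁻ term: 0.0175·235.1^0.57·exp(0.008·83+0.085·10.9) = 1.929
  r_corr = 2.646 + 1.929 = 4.575 μm/a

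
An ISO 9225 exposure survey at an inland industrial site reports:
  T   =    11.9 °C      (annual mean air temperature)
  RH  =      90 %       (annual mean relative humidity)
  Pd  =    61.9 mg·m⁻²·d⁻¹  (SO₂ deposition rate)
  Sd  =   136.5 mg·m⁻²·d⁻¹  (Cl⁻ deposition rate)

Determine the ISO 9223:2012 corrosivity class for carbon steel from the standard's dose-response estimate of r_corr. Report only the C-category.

carbon steel: temperature factor f = -0.054·(1.9) = -0.1026
  SO₂ term: 1.77·61.9^0.52·exp(0.02·90-0.1026) = 82.57
  Sd branch = 0.102·Sd^0.62·e^(0.033·RH+0.04·T) = 67.45 μm/a
  r_corr = 82.57 + 67.45 = 150 μm/a
Category bounds: 80…200 μm/a bracket r_corr ⇒ C5

C5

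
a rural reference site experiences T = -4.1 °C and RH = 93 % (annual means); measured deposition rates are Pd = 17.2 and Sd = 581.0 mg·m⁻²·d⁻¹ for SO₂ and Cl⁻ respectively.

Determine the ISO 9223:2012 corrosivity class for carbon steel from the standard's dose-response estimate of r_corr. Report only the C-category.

carbon steel: temperature factor f = +0.150·(-14.1) = -2.1150
  SO₂ term: 1.77·17.2^0.52·exp(0.02·93-2.1150) = 6.021
  Cl⁻ term: 0.102·581.0^0.62·exp(0.033·93+0.04·-4.1) = 96.39
  sum: 6.021 + 96.39 → r_corr = 102.4 μm/a
Category bounds: 80…200 μm/a bracket r_corr ⇒ C5

C5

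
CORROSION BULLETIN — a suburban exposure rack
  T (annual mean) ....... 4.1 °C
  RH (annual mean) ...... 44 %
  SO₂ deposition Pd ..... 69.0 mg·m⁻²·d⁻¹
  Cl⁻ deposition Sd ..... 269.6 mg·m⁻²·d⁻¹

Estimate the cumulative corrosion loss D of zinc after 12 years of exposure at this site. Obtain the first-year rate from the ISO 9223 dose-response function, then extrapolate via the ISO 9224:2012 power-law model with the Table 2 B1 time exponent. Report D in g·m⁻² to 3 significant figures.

zinc: T≤10 °C ⇒ hinge +0.038·(4.1−10) = -0.2242
  SO₂ term: 0.0129·69.0^0.44·exp(0.046·44-0.2242) = 0.5027
  Cl⁻ term: 0.0175·269.6^0.57·exp(0.008·44+0.085·4.1) = 0.8566
  r_corr = 0.5027 + 0.8566 = 1.359 μm/a
Long-term exponent b (ISO 9224 Table 2, B1) = 0.813
  D(12) = 1.359 × 12^0.813 = 1.359 × 7.54 = 10.25 μm
  Mass loss = 10.25 μm × 7.14 g/cm³ = 73.18 g·m⁻²

D(12) = 73.2 g·m⁻²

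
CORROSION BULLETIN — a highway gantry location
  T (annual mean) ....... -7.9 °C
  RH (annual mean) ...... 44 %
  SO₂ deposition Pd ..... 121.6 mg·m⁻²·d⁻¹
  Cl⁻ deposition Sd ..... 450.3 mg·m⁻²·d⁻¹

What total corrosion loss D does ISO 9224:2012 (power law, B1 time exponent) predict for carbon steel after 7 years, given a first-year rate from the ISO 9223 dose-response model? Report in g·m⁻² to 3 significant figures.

carbon steel: f(T) = +0.150·(T−10) [T≤10 °C] = -2.6850
  SO₂ term: 1.77·121.6^0.52·exp(0.02·44-2.6850) = 3.534
  Cl⁻ term: 0.102·450.3^0.62·exp(0.033·44+0.04·-7.9) = 14.03
  sum: 3.534 + 14.03 → r_corr = 17.57 μm/a
Long-term exponent b (ISO 9224 Table 2, B1) = 0.523
  D(7) = 17.57 × 7^0.523 = 17.57 × 2.767 = 48.6 μm
  Mass loss = 48.6 μm × 7.85 g/cm³ = 381.5 g·m⁻²

D(7) = 382 g·m⁻²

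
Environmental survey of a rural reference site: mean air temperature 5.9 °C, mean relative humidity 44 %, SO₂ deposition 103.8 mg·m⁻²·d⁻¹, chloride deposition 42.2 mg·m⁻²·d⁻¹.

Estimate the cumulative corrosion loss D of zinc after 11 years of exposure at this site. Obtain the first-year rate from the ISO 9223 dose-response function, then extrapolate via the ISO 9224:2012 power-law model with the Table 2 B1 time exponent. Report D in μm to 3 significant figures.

D(11) = 6.96 μm

zinc: f(T) = +0.038·(T−10) [T≤10 °C] = -0.1558
  SO₂ term: 0.0129·103.8^0.44·exp(0.046·44-0.1558) = 0.6443
  Cl⁻ term: 0.0175·42.2^0.57·exp(0.008·44+0.085·5.9) = 0.3468
  sum: 0.6443 + 0.3468 → r_corr = 0.9911 μm/a
ISO 9224: D(t) = r_corr · t^b with b = 0.813 (zinc, B1)
  D(11) = 0.9911 × 11^0.813 = 0.9911 × 7.025 = 6.963 μm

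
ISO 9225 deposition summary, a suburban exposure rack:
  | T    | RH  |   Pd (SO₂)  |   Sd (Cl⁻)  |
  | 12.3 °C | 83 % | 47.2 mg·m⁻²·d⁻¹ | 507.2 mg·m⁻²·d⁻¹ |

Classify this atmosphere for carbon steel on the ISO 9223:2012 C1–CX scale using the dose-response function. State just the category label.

carbon steel: T>10 °C ⇒ hinge -0.054·(12.3−10) = -0.1242
  Pd branch = 1.77·Pd^0.52·e^(0.02·RH+f) = 61.01 μm/a
  Sd branch = 0.102·Sd^0.62·e^(0.033·RH+0.04·T) = 122.7 μm/a
  r_corr = 61.01 + 122.7 = 183.8 μm/a
ISO 9223 Table 2 (carbon steel): 80 < 184 ≤ 200 μm/a ⇒ C5

C5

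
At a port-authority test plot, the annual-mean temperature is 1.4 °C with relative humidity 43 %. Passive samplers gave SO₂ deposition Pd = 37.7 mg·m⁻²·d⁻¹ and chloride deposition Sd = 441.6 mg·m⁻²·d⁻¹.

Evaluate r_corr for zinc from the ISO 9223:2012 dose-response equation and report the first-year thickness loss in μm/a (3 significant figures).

zinc: T≤10 °C ⇒ hinge +0.038·(1.4−10) = -0.3268
  Pd branch = 0.0129·Pd^0.44·e^(0.046·RH+f) = 0.3321 μm/a
  Cl⁻ term: 0.0175·441.6^0.57·exp(0.008·43+0.085·1.4) = 0.8949
  sum: 0.3321 + 0.8949 → r_corr = 1.227 μm/a

r_corr = 1.23 μm/a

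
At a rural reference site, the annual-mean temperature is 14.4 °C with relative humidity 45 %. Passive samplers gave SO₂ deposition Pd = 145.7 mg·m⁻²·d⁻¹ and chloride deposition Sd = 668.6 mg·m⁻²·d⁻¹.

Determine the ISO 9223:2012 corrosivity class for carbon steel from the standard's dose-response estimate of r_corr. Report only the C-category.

C5

carbon steel: temperature factor f = -0.054·(4.4) = -0.2376
  Pd branch = 1.77·Pd^0.52·e^(0.02·RH+f) = 45.78 μm/a
  Sd branch = 0.102·Sd^0.62·e^(0.033·RH+0.04·T) = 45.22 μm/a
  sum: 45.78 + 45.22 → r_corr = 90.99 μm/a
91 μm/a falls in (80, 200] for carbon steel → category C5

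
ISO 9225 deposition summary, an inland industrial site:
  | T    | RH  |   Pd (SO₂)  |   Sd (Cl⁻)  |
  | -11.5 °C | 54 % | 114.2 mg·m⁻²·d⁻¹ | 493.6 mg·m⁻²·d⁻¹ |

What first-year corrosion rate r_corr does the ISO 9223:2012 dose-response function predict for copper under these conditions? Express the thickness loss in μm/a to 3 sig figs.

r_corr = 0.247 μm/a

copper: f(T) = +0.126·(T−10) [T≤10 °C] = -2.7090
  SO₂ term: 0.0053·114.2^0.26·exp(0.059·54-2.7090) = 0.02927
  Sd branch = 0.01025·Sd^0.27·e^(0.036·RH+0.049·T) = 0.2175 μm/a
  r_corr = 0.02927 + 0.2175 = 0.2468 μm/a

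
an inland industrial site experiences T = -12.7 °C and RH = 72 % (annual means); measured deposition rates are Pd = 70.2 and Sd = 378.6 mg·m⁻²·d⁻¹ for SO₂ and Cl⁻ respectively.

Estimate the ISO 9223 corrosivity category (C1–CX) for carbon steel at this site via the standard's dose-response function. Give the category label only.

carbon steel: temperature factor f = +0.150·(-22.7) = -3.4050
  Pd branch = 1.77·Pd^0.52·e^(0.02·RH+f) = 2.263 μm/a
  Cl⁻ term: 0.102·378.6^0.62·exp(0.033·72+0.04·-12.7) = 26.2
  r_corr = 2.263 + 26.2 = 28.46 μm/a
28.5 μm/a falls in (25, 50] for carbon steel → category C3

C3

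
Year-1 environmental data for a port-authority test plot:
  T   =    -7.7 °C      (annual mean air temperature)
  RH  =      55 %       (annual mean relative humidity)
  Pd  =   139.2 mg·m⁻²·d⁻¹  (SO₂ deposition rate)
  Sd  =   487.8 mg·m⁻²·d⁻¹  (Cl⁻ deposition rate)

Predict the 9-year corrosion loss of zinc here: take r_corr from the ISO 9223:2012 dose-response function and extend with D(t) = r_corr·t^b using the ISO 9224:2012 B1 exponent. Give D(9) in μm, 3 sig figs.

D(9) = 7.20 μm

zinc: temperature factor f = +0.038·(-17.7) = -0.6726
  Pd branch = 0.0129·Pd^0.44·e^(0.046·RH+f) = 0.7252 μm/a
  Sd branch = 0.0175·Sd^0.57·e^(0.008·RH+0.085·T) = 0.481 μm/a
  sum: 0.7252 + 0.481 → r_corr = 1.206 μm/a
Long-term exponent b (ISO 9224 Table 2, B1) = 0.813
  D(9) = 1.206 × 9^0.813 = 1.206 × 5.968 = 7.198 μm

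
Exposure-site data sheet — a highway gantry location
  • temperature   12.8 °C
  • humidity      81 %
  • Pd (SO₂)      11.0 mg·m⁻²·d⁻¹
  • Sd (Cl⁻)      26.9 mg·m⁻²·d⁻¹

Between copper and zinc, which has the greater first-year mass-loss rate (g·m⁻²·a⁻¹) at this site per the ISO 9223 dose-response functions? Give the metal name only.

copper

copper: temperature factor f = -0.080·(2.8) = -0.2240
  SO₂ term: 0.0053·11.0^0.26·exp(0.059·81-0.2240) = 0.9403
  Cl⁻ term: 0.01025·26.9^0.27·exp(0.036·81+0.049·12.8) = 0.8621
  sum: 0.9403 + 0.8621 → r_corr = 1.802 μm/a
  mass loss = 1.802 μm/a × 8.96 g/cm³ = 16.15 g·m⁻²·a⁻¹
zinc: temperature factor f = -0.071·(2.8) = -0.1988
  Pd branch = 0.0129·Pd^0.44·e^(0.046·RH+f) = 1.261 μm/a
  Cl⁻ term: 0.0175·26.9^0.57·exp(0.008·81+0.085·12.8) = 0.6485
  sum: 1.261 + 0.6485 → r_corr = 1.909 μm/a
  mass loss = 1.909 μm/a × 7.14 g/cm³ = 13.63 g·m⁻²·a⁻¹
Ordering by g·m⁻²·a⁻¹: copper (16.1) > zinc (13.6)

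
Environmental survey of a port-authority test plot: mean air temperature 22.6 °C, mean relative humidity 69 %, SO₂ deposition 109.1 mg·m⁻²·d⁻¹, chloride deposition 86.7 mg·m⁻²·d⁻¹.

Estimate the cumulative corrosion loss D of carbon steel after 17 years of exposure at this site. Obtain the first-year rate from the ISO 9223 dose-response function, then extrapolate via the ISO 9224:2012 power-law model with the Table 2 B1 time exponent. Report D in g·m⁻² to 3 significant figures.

carbon steel: temperature factor f = -0.054·(12.6) = -0.6804
  sulphur-dioxide contribution → 40.88 μm/a
  chloride contribution → 39.05 μm/a
  total first-year rate 79.93 μm/a
ISO 9224: D(t) = r_corr · t^b with b = 0.523 (carbon steel, B1)
  D(17) = 79.93 × 17^0.523 = 79.93 × 4.401 = 351.8 μm
  Mass loss = 351.8 μm × 7.85 g/cm³ = 2761 g·m⁻²

D(17) = 2.76e+03 g·m⁻²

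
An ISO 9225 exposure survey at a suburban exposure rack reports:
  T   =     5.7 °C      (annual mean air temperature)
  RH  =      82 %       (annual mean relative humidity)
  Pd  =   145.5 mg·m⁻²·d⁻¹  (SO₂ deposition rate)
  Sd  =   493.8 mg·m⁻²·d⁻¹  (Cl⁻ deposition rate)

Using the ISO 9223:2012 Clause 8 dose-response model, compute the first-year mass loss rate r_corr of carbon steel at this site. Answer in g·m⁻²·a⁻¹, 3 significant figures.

carbon steel: temperature factor f = +0.150·(-4.3) = -0.6450
  sulphur-dioxide contribution → 63.79 μm/a
  chloride contribution → 89.71 μm/a
  ⇒ r_corr(carbon steel) = 153.5 μm/a
Convert to mass loss: 153.5 μm/a × 7.85 g/cm³ = 1205 g·m⁻²·a⁻¹

r_corr = 1.20e+03 g·m⁻²·a⁻¹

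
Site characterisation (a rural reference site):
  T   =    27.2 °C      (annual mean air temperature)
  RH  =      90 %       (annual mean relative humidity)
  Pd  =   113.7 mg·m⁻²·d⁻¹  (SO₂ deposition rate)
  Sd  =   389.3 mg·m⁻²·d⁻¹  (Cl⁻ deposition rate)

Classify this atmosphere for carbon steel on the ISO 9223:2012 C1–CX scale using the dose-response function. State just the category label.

CX

carbon steel: T>10 °C ⇒ hinge -0.054·(27.2−10) = -0.9288
  SO₂ term: 1.77·113.7^0.52·exp(0.02·90-0.9288) = 49.58
  Sd branch = 0.102·Sd^0.62·e^(0.033·RH+0.04·T) = 238.2 μm/a
  r_corr = 49.58 + 238.2 = 287.8 μm/a
288 μm/a falls in (200, 700] for carbon steel → category CX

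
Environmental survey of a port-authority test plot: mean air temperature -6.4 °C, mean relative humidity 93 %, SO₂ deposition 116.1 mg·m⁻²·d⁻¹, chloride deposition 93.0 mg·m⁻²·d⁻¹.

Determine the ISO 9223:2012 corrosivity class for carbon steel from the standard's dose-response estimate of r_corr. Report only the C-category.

carbon steel: temperature factor f = +0.150·(-16.4) = -2.4600
  Pd branch = 1.77·Pd^0.52·e^(0.02·RH+f) = 11.51 μm/a
  Cl⁻ term: 0.102·93.0^0.62·exp(0.033·93+0.04·-6.4) = 28.23
  r_corr = 11.51 + 28.23 = 39.74 μm/a
ISO 9223 Table 2 (carbon steel): 25 < 39.7 ≤ 50 μm/a ⇒ C3

C3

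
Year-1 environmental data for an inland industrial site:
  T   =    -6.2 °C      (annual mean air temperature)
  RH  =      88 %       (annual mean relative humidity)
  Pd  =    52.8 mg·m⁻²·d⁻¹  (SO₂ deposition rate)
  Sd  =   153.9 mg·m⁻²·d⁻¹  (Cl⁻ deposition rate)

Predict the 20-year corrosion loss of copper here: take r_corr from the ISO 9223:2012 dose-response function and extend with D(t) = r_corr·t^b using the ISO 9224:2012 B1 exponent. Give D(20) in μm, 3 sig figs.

copper: temperature factor f = +0.126·(-16.2) = -2.0412
  SO₂ term: 0.0053·52.8^0.26·exp(0.059·88-2.0412) = 0.3472
  Sd branch = 0.01025·Sd^0.27·e^(0.036·RH+0.049·T) = 0.7001 μm/a
  sum: 0.3472 + 0.7001 → r_corr = 1.047 μm/a
ISO 9224: D(t) = r_corr · t^b with b = 0.667 (copper, B1)
  D(20) = 1.047 × 20^0.667 = 1.047 × 7.375 = 7.724 μm

D(20) = 7.72 μm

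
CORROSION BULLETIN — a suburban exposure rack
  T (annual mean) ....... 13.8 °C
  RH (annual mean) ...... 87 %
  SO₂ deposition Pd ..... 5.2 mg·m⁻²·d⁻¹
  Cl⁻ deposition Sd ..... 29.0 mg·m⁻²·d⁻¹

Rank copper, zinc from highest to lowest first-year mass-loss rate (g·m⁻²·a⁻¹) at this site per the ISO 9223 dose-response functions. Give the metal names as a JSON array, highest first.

copper: T>10 °C ⇒ hinge -0.080·(13.8−10) = -0.3040
  SO₂ term: 0.0053·5.2^0.26·exp(0.059·87-0.3040) = 1.018
  Cl⁻ term: 0.01025·29.0^0.27·exp(0.036·87+0.049·13.8) = 1.147
  r_corr = 1.018 + 1.147 = 2.164 μm/a
  mass loss = 2.164 μm/a × 8.96 g/cm³ = 19.39 g·m⁻²·a⁻¹
zinc: temperature factor f = -0.071·(3.8) = -0.2698
  SO₂ term: 0.0129·5.2^0.44·exp(0.046·87-0.2698) = 1.113
  Cl⁻ term: 0.0175·29.0^0.57·exp(0.008·87+0.085·13.8) = 0.7732
  r_corr = 1.113 + 0.7732 = 1.886 μm/a
  mass loss = 1.886 μm/a × 7.14 g/cm³ = 13.47 g·m⁻²·a⁻¹
Ordering by g·m⁻²·a⁻¹: copper (19.4) > zinc (13.5)

["copper", "zinc"]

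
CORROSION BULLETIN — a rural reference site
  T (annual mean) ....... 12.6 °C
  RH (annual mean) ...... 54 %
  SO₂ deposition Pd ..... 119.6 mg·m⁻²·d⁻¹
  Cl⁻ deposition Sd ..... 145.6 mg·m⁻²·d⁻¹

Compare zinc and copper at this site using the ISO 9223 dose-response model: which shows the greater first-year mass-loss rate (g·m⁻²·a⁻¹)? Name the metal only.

zinc: temperature factor f = -0.071·(2.6) = -0.1846
  sulphur-dioxide contribution → 1.055 μm/a
  chloride contribution → 1.345 μm/a
  total first-year rate 2.401 μm/a
  mass loss = 2.401 μm/a × 7.14 g/cm³ = 17.14 g·m⁻²·a⁻¹
copper: temperature factor f = -0.080·(2.6) = -0.2080
  sulphur-dioxide contribution → 0.3613 μm/a
  chloride contribution → 0.5095 μm/a
  ⇒ r_corr(copper) = 0.8708 μm/a
  mass loss = 0.8708 μm/a × 8.96 g/cm³ = 7.802 g·m⁻²·a⁻¹
Ordering by g·m⁻²·a⁻¹: zinc (17.1) > copper (7.8)

zinc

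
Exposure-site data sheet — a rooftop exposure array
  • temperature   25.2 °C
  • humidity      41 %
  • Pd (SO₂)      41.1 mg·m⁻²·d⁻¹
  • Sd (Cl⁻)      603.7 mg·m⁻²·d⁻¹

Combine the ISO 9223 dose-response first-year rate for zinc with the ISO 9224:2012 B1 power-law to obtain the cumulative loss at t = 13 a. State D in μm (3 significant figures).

zinc: f(T) = -0.071·(T−10) [T>10 °C] = -1.0792
  Pd branch = 0.0129·Pd^0.44·e^(0.046·RH+f) = 0.1483 μm/a
  Sd branch = 0.0175·Sd^0.57·e^(0.008·RH+0.085·T) = 7.958 μm/a
  r_corr = 0.1483 + 7.958 = 8.106 μm/a
Power-law: D(13) = r_corr · 13^0.813
  D(13) = 8.106 × 13^0.813 = 8.106 × 8.047 = 65.23 μm

D(13) = 65.2 μm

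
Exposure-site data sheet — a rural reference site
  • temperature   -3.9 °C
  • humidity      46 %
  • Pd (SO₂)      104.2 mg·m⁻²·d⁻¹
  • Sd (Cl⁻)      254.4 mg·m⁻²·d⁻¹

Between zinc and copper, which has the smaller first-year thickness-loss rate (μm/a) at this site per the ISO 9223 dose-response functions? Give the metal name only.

copper

zinc: f(T) = +0.038·(T−10) [T≤10 °C] = -0.5282
  Pd branch = 0.0129·Pd^0.44·e^(0.046·RH+f) = 0.4876 μm/a
  Sd branch = 0.0175·Sd^0.57·e^(0.008·RH+0.085·T) = 0.4266 μm/a
  sum: 0.4876 + 0.4266 → r_corr = 0.9142 μm/a
copper: f(T) = +0.126·(T−10) [T≤10 °C] = -1.7514
  Pd branch = 0.0053·Pd^0.26·e^(0.059·RH+f) = 0.04645 μm/a
  Sd branch = 0.01025·Sd^0.27·e^(0.036·RH+0.049·T) = 0.1979 μm/a
  sum: 0.04645 + 0.1979 → r_corr = 0.2443 μm/a
Ordering by μm/a: zinc (0.914) > copper (0.244)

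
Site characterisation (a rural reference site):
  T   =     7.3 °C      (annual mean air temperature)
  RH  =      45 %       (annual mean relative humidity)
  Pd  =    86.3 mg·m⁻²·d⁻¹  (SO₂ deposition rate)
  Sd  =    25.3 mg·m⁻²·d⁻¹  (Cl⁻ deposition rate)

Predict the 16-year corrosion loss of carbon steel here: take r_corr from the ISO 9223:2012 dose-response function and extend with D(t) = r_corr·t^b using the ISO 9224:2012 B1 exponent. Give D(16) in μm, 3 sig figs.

carbon steel: f(T) = +0.150·(T−10) [T≤10 °C] = -0.4050
  sulphur-dioxide contribution → 29.49 μm/a
  chloride contribution → 4.47 μm/a
  ⇒ r_corr(carbon steel) = 33.96 μm/a
ISO 9224: D(t) = r_corr · t^b with b = 0.523 (carbon steel, B1)
  D(16) = 33.96 × 16^0.523 = 33.96 × 4.263 = 144.8 μm

D(16) = 145 μm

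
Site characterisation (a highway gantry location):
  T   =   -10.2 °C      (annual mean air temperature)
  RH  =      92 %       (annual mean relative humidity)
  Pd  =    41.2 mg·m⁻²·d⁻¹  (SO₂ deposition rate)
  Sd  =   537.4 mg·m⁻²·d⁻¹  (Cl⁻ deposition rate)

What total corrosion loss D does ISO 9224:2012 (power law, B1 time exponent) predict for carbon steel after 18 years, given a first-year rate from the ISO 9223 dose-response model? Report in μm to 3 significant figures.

D(18) = 333 μm

carbon steel: f(T) = +0.150·(T−10) [T≤10 °C] = -3.0300
  sulphur-dioxide contribution → 3.723 μm/a
  chloride contribution → 69.62 μm/a
  ⇒ r_corr(carbon steel) = 73.34 μm/a
Power-law: D(18) = r_corr · 18^0.523
  D(18) = 73.34 × 18^0.523 = 73.34 × 4.534 = 332.5 μm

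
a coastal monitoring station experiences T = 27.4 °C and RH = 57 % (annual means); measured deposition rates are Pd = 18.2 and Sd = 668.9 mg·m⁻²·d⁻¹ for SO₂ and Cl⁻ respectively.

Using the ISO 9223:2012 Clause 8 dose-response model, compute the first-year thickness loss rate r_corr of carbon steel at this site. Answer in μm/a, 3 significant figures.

carbon steel: temperature factor f = -0.054·(17.4) = -0.9396
  sulphur-dioxide contribution → 9.778 μm/a
  chloride contribution → 113 μm/a
  ⇒ r_corr(carbon steel) = 122.8 μm/a

r_corr = 123 μm/a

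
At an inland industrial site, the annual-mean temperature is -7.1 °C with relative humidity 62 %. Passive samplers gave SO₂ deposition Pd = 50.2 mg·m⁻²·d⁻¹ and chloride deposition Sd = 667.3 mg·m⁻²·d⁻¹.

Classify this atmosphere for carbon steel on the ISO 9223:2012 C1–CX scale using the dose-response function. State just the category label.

C3

carbon steel: f(T) = +0.150·(T−10) [T≤10 °C] = -2.5650
  SO₂ term: 1.77·50.2^0.52·exp(0.02·62-2.5650) = 3.605
  Sd branch = 0.102·Sd^0.62·e^(0.033·RH+0.04·T) = 33.49 μm/a
  sum: 3.605 + 33.49 → r_corr = 37.09 μm/a
ISO 9223 Table 2 (carbon steel): 25 < 37.1 ≤ 50 μm/a ⇒ C3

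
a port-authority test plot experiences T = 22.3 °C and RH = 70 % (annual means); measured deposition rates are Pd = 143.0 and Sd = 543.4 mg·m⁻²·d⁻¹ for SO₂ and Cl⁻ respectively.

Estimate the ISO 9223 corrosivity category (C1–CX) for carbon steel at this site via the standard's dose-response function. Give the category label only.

carbon steel: f(T) = -0.054·(T−10) [T>10 °C] = -0.6642
  SO₂ term: 1.77·143.0^0.52·exp(0.02·70-0.6642) = 48.79
  Sd branch = 0.102·Sd^0.62·e^(0.033·RH+0.04·T) = 124.4 μm/a
  r_corr = 48.79 + 124.4 = 173.2 μm/a
Category bounds: 80…200 μm/a bracket r_corr ⇒ C5

C5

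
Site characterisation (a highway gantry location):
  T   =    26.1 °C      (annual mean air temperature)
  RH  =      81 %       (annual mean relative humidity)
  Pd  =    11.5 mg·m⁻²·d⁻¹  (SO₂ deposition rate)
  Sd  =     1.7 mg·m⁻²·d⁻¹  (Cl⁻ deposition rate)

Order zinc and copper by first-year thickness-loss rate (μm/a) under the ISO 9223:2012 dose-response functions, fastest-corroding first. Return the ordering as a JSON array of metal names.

["copper", "zinc"]

zinc: T>10 °C ⇒ hinge -0.071·(26.1−10) = -1.1431
  Pd branch = 0.0129·Pd^0.44·e^(0.046·RH+f) = 0.5001 μm/a
  Sd branch = 0.0175·Sd^0.57·e^(0.008·RH+0.085·T) = 0.4162 μm/a
  sum: 0.5001 + 0.4162 → r_corr = 0.9163 μm/a
copper: temperature factor f = -0.080·(16.1) = -1.2880
  Pd branch = 0.0053·Pd^0.26·e^(0.059·RH+f) = 0.3282 μm/a
  Sd branch = 0.01025·Sd^0.27·e^(0.036·RH+0.049·T) = 0.7848 μm/a
  r_corr = 0.3282 + 0.7848 = 1.113 μm/a
Ordering by μm/a: copper (1.11) > zinc (0.916)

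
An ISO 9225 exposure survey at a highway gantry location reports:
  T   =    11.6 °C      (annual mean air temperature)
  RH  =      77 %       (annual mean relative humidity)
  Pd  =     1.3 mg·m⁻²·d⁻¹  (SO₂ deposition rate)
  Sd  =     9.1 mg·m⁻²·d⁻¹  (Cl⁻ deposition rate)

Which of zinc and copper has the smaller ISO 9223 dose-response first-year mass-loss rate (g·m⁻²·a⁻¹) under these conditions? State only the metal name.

zinc: T>10 °C ⇒ hinge -0.071·(11.6−10) = -0.1136
  sulphur-dioxide contribution → 0.4463 μm/a
  chloride contribution → 0.3058 μm/a
  total first-year rate 0.7521 μm/a
  mass loss = 0.7521 μm/a × 7.14 g/cm³ = 5.37 g·m⁻²·a⁻¹
copper: f(T) = -0.080·(T−10) [T>10 °C] = -0.1280
  sulphur-dioxide contribution → 0.4691 μm/a
  chloride contribution → 0.5253 μm/a
  ⇒ r_corr(copper) = 0.9944 μm/a
  mass loss = 0.9944 μm/a × 8.96 g/cm³ = 8.91 g·m⁻²·a⁻¹
Ordering by g·m⁻²·a⁻¹: copper (8.91) > zinc (5.37)

zinc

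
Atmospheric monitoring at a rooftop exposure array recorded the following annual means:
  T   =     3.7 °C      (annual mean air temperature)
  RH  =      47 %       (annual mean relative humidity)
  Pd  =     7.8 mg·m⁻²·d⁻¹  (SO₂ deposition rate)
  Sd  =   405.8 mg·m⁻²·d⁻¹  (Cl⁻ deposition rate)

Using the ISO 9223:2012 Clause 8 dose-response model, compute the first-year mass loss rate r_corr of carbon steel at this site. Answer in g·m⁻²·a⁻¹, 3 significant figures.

r_corr = 222 g·m⁻²·a⁻¹

carbon steel: temperature factor f = +0.150·(-6.3) = -0.9450
  sulphur-dioxide contribution → 5.125 μm/a
  chloride contribution → 23.1 μm/a
  total first-year rate 28.23 μm/a
Convert to mass loss: 28.23 μm/a × 7.85 g/cm³ = 221.6 g·m⁻²·a⁻¹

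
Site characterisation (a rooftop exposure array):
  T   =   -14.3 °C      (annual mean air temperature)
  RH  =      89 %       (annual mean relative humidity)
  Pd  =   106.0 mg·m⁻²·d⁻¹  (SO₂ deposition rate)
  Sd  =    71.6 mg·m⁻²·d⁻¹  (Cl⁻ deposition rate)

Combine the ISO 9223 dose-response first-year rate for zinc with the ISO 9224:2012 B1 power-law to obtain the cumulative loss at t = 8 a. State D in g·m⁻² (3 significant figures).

D(8) = 97.3 g·m⁻²

zinc: T≤10 °C ⇒ hinge +0.038·(-14.3−10) = -0.9234
  SO₂ term: 0.0129·106.0^0.44·exp(0.046·89-0.9234) = 2.392
  Cl⁻ term: 0.0175·71.6^0.57·exp(0.008·89+0.085·-14.3) = 0.1207
  sum: 2.392 + 0.1207 → r_corr = 2.512 μm/a
Long-term exponent b (ISO 9224 Table 2, B1) = 0.813
  D(8) = 2.512 × 8^0.813 = 2.512 × 5.423 = 13.62 μm
  Mass loss = 13.62 μm × 7.14 g/cm³ = 97.27 g·m⁻²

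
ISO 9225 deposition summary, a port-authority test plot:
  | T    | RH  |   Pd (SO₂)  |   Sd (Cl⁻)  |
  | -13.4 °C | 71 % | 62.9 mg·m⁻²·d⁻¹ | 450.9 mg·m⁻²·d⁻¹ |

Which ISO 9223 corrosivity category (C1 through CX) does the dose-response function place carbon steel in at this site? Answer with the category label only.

carbon steel: T≤10 °C ⇒ hinge +0.150·(-13.4−10) = -3.5100
  Pd branch = 1.77·Pd^0.52·e^(0.02·RH+f) = 1.886 μm/a
  Sd branch = 0.102·Sd^0.62·e^(0.033·RH+0.04·T) = 27.47 μm/a
  r_corr = 1.886 + 27.47 = 29.36 μm/a
Category bounds: 25…50 μm/a bracket r_corr ⇒ C3

C3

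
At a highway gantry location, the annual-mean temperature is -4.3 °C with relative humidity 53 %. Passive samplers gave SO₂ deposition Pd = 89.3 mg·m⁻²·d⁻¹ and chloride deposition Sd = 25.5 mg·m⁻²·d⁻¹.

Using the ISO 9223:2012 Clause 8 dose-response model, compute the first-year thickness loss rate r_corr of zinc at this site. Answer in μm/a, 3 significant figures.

r_corr = 0.737 μm/a

zinc: temperature factor f = +0.038·(-14.3) = -0.5434
  SO₂ term: 0.0129·89.3^0.44·exp(0.046·53-0.5434) = 0.6191
  Sd branch = 0.0175·Sd^0.57·e^(0.008·RH+0.085·T) = 0.1175 μm/a
  sum: 0.6191 + 0.1175 → r_corr = 0.7367 μm/a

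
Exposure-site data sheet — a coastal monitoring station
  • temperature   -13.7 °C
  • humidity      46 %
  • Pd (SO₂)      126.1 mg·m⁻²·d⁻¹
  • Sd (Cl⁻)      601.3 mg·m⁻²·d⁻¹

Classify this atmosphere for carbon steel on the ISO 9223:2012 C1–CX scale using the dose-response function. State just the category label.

carbon steel: temperature factor f = +0.150·(-23.7) = -3.5550
  Pd branch = 1.77·Pd^0.52·e^(0.02·RH+f) = 1.57 μm/a
  Sd branch = 0.102·Sd^0.62·e^(0.033·RH+0.04·T) = 14.22 μm/a
  sum: 1.57 + 14.22 → r_corr = 15.79 μm/a
Category bounds: 1.3…25 μm/a bracket r_corr ⇒ C2

C2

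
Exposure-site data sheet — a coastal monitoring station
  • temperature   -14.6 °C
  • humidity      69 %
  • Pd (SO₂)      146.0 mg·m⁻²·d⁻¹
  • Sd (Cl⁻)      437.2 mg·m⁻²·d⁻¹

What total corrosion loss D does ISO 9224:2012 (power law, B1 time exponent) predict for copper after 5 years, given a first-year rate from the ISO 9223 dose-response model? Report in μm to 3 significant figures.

copper: f(T) = +0.126·(T−10) [T≤10 °C] = -3.0996
  sulphur-dioxide contribution → 0.05115 μm/a
  chloride contribution → 0.3103 μm/a
  ⇒ r_corr(copper) = 0.3615 μm/a
Long-term exponent b (ISO 9224 Table 2, B1) = 0.667
  D(5) = 0.3615 × 5^0.667 = 0.3615 × 2.926 = 1.058 μm

D(5) = 1.06 μm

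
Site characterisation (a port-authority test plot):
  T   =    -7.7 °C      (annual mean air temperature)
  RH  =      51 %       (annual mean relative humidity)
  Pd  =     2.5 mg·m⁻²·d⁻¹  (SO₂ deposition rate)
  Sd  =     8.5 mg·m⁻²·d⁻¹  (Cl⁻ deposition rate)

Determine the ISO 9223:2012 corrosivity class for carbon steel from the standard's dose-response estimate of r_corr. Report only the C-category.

C2

carbon steel: T≤10 °C ⇒ hinge +0.150·(-7.7−10) = -2.6550
  SO₂ term: 1.77·2.5^0.52·exp(0.02·51-2.6550) = 0.5557
  Cl⁻ term: 0.102·8.5^0.62·exp(0.033·51+0.04·-7.7) = 1.521
  r_corr = 0.5557 + 1.521 = 2.076 μm/a
2.08 μm/a falls in (1.3, 25] for carbon steel → category C2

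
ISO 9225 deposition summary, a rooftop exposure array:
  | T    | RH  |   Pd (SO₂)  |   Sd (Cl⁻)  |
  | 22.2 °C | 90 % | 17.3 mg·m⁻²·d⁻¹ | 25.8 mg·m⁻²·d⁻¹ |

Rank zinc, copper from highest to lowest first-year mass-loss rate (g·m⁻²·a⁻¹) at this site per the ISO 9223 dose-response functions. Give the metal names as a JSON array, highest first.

zinc: T>10 °C ⇒ hinge -0.071·(22.2−10) = -0.8662
  sulphur-dioxide contribution → 1.194 μm/a
  chloride contribution → 1.513 μm/a
  total first-year rate 2.707 μm/a
  mass loss = 2.707 μm/a × 7.14 g/cm³ = 19.33 g·m⁻²·a⁻¹
copper: T>10 °C ⇒ hinge -0.080·(22.2−10) = -0.9760
  sulphur-dioxide contribution → 0.848 μm/a
  chloride contribution → 1.868 μm/a
  ⇒ r_corr(copper) = 2.716 μm/a
  mass loss = 2.716 μm/a × 8.96 g/cm³ = 24.34 g·m⁻²·a⁻¹
Ordering by g·m⁻²·a⁻¹: copper (24.3) > zinc (19.3)

["copper", "zinc"]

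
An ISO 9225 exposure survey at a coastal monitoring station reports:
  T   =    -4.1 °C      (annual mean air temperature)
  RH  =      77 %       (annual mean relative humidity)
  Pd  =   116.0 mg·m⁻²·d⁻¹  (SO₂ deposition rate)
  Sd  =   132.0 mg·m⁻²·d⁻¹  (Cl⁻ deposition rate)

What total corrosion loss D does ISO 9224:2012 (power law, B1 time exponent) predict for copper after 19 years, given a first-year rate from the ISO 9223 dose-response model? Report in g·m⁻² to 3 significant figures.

copper: f(T) = +0.126·(T−10) [T≤10 °C] = -1.7766
  SO₂ term: 0.0053·116.0^0.26·exp(0.059·77-1.7766) = 0.29
  Cl⁻ term: 0.01025·132.0^0.27·exp(0.036·77+0.049·-4.1) = 0.5011
  r_corr = 0.29 + 0.5011 = 0.7911 μm/a
ISO 9224: D(t) = r_corr · t^b with b = 0.667 (copper, B1)
  D(19) = 0.7911 × 19^0.667 = 0.7911 × 7.127 = 5.639 μm
  Mass loss = 5.639 μm × 8.96 g/cm³ = 50.52 g·m⁻²

D(19) = 50.5 g·m⁻²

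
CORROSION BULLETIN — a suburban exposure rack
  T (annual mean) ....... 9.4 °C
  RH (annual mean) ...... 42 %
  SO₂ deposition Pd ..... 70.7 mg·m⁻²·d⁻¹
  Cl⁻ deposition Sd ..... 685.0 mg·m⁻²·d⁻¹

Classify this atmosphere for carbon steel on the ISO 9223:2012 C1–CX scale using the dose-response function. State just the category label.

C4

carbon steel: temperature factor f = +0.150·(-0.6) = -0.0900
  SO₂ term: 1.77·70.7^0.52·exp(0.02·42-0.0900) = 34.31
  Sd branch = 0.102·Sd^0.62·e^(0.033·RH+0.04·T) = 34.04 μm/a
  sum: 34.31 + 34.04 → r_corr = 68.35 μm/a
ISO 9223 Table 2 (carbon steel): 50 < 68.3 ≤ 80 μm/a ⇒ C4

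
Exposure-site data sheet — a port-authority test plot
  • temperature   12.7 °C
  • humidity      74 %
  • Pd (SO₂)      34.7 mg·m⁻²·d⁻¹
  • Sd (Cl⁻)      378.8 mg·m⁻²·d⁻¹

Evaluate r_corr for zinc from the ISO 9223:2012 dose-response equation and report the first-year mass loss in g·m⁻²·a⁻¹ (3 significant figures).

zinc: T>10 °C ⇒ hinge -0.071·(12.7−10) = -0.1917
  sulphur-dioxide contribution → 1.526 μm/a
  chloride contribution → 2.746 μm/a
  total first-year rate 4.271 μm/a
Convert to mass loss: 4.271 μm/a × 7.14 g/cm³ = 30.5 g·m⁻²·a⁻¹

r_corr = 30.5 g·m⁻²·a⁻¹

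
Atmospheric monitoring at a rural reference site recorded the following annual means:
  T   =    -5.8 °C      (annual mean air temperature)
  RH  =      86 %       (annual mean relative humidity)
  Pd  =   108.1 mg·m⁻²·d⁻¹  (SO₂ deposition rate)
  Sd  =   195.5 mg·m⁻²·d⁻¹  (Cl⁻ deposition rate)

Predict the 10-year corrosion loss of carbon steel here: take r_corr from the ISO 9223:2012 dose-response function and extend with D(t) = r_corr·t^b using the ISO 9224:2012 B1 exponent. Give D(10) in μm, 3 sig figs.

carbon steel: temperature factor f = +0.150·(-15.8) = -2.3700
  SO₂ term: 1.77·108.1^0.52·exp(0.02·86-2.3700) = 10.55
  Sd branch = 0.102·Sd^0.62·e^(0.033·RH+0.04·T) = 36.38 μm/a
  sum: 10.55 + 36.38 → r_corr = 46.93 μm/a
ISO 9224: D(t) = r_corr · t^b with b = 0.523 (carbon steel, B1)
  D(10) = 46.93 × 10^0.523 = 46.93 × 3.334 = 156.5 μm

D(10) = 156 μm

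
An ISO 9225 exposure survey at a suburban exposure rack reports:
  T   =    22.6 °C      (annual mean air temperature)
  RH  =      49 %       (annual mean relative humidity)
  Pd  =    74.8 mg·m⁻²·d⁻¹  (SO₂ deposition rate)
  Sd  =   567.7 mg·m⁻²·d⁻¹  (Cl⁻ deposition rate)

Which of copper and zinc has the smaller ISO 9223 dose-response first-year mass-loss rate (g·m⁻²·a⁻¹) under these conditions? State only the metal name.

copper

copper: f(T) = -0.080·(T−10) [T>10 °C] = -1.0080
  SO₂ term: 0.0053·74.8^0.26·exp(0.059·49-1.0080) = 0.107
  Sd branch = 0.01025·Sd^0.27·e^(0.036·RH+0.049·T) = 1.003 μm/a
  sum: 0.107 + 1.003 → r_corr = 1.11 μm/a
  mass loss = 1.11 μm/a × 8.96 g/cm³ = 9.947 g·m⁻²·a⁻¹
zinc: T>10 °C ⇒ hinge -0.071·(22.6−10) = -0.8946
  Pd branch = 0.0129·Pd^0.44·e^(0.046·RH+f) = 0.3353 μm/a
  Sd branch = 0.0175·Sd^0.57·e^(0.008·RH+0.085·T) = 6.568 μm/a
  sum: 0.3353 + 6.568 → r_corr = 6.903 μm/a
  mass loss = 6.903 μm/a × 7.14 g/cm³ = 49.29 g·m⁻²·a⁻¹
Ordering by g·m⁻²·a⁻¹: zinc (49.3) > copper (9.95)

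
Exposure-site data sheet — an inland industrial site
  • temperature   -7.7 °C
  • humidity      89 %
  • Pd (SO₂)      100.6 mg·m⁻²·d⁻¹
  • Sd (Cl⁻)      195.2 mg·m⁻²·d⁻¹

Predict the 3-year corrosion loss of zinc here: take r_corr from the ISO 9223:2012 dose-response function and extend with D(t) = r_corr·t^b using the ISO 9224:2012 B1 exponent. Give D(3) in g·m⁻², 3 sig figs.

D(3) = 58.9 g·m⁻²

zinc: T≤10 °C ⇒ hinge +0.038·(-7.7−10) = -0.6726
  Pd branch = 0.0129·Pd^0.44·e^(0.046·RH+f) = 3.004 μm/a
  Cl⁻ term: 0.0175·195.2^0.57·exp(0.008·89+0.085·-7.7) = 0.3746
  sum: 3.004 + 0.3746 → r_corr = 3.378 μm/a
ISO 9224: D(t) = r_corr · t^b with b = 0.813 (zinc, B1)
  D(3) = 3.378 × 3^0.813 = 3.378 × 2.443 = 8.252 μm
  Mass loss = 8.252 μm × 7.14 g/cm³ = 58.92 g·m⁻²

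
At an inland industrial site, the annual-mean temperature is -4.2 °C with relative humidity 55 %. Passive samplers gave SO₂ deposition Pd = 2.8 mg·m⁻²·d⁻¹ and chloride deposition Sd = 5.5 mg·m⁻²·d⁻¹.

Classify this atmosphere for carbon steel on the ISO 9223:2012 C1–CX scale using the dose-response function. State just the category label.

carbon steel: temperature factor f = +0.150·(-14.2) = -2.1300
  sulphur-dioxide contribution → 1.079 μm/a
  chloride contribution → 1.524 μm/a
  ⇒ r_corr(carbon steel) = 2.603 μm/a
ISO 9223 Table 2 (carbon steel): 1.3 < 2.6 ≤ 25 μm/a ⇒ C2

C2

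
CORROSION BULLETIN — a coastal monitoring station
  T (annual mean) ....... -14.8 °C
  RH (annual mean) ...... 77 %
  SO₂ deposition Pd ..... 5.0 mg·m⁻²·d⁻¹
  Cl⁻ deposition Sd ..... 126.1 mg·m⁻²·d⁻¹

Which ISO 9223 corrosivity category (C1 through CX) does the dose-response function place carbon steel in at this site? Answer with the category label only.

carbon steel: temperature factor f = +0.150·(-24.8) = -3.7200
  sulphur-dioxide contribution → 0.462 μm/a
  chloride contribution → 14.37 μm/a
  ⇒ r_corr(carbon steel) = 14.83 μm/a
Category bounds: 1.3…25 μm/a bracket r_corr ⇒ C2

C2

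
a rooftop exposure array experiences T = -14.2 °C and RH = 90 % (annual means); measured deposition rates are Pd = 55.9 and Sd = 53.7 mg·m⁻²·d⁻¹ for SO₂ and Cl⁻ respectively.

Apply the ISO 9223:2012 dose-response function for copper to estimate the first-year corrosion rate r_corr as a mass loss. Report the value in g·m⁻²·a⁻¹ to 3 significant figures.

r_corr = 4.72 g·m⁻²·a⁻¹

copper: f(T) = +0.126·(T−10) [T≤10 °C] = -3.0492
  SO₂ term: 0.0053·55.9^0.26·exp(0.059·90-3.0492) = 0.1447
  Cl⁻ term: 0.01025·53.7^0.27·exp(0.036·90+0.049·-14.2) = 0.3826
  r_corr = 0.1447 + 0.3826 = 0.5273 μm/a
Convert to mass loss: 0.5273 μm/a × 8.96 g/cm³ = 4.725 g·m⁻²·a⁻¹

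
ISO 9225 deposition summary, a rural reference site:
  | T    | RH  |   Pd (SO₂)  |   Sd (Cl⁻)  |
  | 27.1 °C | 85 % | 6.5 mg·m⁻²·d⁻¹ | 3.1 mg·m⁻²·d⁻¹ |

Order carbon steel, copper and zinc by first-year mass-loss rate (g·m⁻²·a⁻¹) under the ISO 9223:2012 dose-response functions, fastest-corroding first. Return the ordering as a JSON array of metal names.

["carbon steel", "copper", "zinc"]

carbon steel: T>10 °C ⇒ hinge -0.054·(27.1−10) = -0.9234
  SO₂ term: 1.77·6.5^0.52·exp(0.02·85-0.9234) = 10.19
  Cl⁻ term: 0.102·3.1^0.62·exp(0.033·85+0.04·27.1) = 10.05
  sum: 10.19 + 10.05 → r_corr = 20.24 μm/a
  mass loss = 20.24 μm/a × 7.85 g/cm³ = 158.9 g·m⁻²·a⁻¹
copper: T>10 °C ⇒ hinge -0.080·(27.1−10) = -1.3680
  SO₂ term: 0.0053·6.5^0.26·exp(0.059·85-1.3680) = 0.3308
  Sd branch = 0.01025·Sd^0.27·e^(0.036·RH+0.049·T) = 1.12 μm/a
  sum: 0.3308 + 1.12 → r_corr = 1.45 μm/a
  mass loss = 1.45 μm/a × 8.96 g/cm³ = 12.99 g·m⁻²·a⁻¹
zinc: temperature factor f = -0.071·(17.1) = -1.2141
  SO₂ term: 0.0129·6.5^0.44·exp(0.046·85-1.2141) = 0.4356
  Sd branch = 0.0175·Sd^0.57·e^(0.008·RH+0.085·T) = 0.6589 μm/a
  r_corr = 0.4356 + 0.6589 = 1.095 μm/a
  mass loss = 1.095 μm/a × 7.14 g/cm³ = 7.815 g·m⁻²·a⁻¹
Ordering by g·m⁻²·a⁻¹: carbon steel (159) > copper (13) > zinc (7.81)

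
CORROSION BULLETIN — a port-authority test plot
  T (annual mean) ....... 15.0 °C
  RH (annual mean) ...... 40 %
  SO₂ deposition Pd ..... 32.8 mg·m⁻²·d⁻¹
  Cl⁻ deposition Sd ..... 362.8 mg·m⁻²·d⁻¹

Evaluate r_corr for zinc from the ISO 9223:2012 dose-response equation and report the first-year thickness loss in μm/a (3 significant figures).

zinc: f(T) = -0.071·(T−10) [T>10 °C] = -0.3550
  Pd branch = 0.0129·Pd^0.44·e^(0.046·RH+f) = 0.2645 μm/a
  Sd branch = 0.0175·Sd^0.57·e^(0.008·RH+0.085·T) = 2.482 μm/a
  r_corr = 0.2645 + 2.482 = 2.746 μm/a

r_corr = 2.75 μm/a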